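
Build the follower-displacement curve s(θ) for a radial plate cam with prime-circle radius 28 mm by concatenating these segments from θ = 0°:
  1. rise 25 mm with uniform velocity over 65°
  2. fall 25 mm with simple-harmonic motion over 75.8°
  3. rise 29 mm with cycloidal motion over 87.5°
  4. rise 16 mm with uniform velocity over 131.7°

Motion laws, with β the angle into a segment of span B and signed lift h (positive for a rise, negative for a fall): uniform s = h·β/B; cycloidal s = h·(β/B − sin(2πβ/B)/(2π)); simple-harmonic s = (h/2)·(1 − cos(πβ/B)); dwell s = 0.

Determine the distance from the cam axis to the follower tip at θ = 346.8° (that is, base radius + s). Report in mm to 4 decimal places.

seg 1 [0°–65°] uniform, h=25: full span → s += 25 → s = 25.0000
seg 2 [65°–140.8°] simple-harmonic, h=-25: full span → s += -25 → s = 0.0000
seg 3 [140.8°–228.3°] cycloidal, h=29: full span → s += 29 → s = 29.0000
seg 4 [228.3°–360°] uniform, h=16: θ=346.8° here. β=118.5, B=131.7. 16·118.5/131.7 = 14.3964 → s = 43.3964
radial distance = base radius + s = 28 + 43.3964 = 71.3964

71.3964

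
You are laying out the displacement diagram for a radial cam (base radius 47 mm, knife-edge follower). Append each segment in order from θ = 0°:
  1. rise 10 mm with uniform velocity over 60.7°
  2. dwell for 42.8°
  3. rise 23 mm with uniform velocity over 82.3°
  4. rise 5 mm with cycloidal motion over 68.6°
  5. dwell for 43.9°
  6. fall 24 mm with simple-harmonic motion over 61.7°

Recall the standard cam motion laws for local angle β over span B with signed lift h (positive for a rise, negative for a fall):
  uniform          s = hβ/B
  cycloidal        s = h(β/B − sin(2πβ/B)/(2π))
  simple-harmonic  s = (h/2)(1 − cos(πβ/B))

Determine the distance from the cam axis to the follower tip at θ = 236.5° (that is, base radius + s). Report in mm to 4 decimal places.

seg 1 [0°–60.7°] uniform, h=10: full span → s += 10 → s = 10.0000
seg 2 [60.7°–103.5°] dwell: s stays 10.0000
seg 3 [103.5°–185.8°] uniform, h=23: full span → s += 23 → s = 33.0000
seg 4 [185.8°–254.4°] cycloidal, h=5: θ=236.5° here. β=50.7, B=68.6. 5·(0.7391 − sin(2π·0.7391)/(2π)) = 4.4892 → s = 37.4892
radial distance = base radius + s = 47 + 37.4892 = 84.4892

84.4892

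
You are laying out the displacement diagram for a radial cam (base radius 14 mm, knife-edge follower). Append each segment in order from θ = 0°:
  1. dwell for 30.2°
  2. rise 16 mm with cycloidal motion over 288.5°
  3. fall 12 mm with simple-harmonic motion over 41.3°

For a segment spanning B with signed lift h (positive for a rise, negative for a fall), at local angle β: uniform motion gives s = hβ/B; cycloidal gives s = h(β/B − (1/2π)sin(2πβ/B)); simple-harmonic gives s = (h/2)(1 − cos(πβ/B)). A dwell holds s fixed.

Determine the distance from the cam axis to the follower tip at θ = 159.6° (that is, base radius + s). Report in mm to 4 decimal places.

seg 1 [0°–30.2°] dwell: s stays 0.0000
seg 2 [30.2°–318.7°] cycloidal, h=16: θ=159.6° here. β=129.4, B=288.5. 16·(0.4485 − sin(2π·0.4485)/(2π)) = 6.3671 → s = 6.3671
radial distance = base radius + s = 14 + 6.3671 = 20.3671

20.3671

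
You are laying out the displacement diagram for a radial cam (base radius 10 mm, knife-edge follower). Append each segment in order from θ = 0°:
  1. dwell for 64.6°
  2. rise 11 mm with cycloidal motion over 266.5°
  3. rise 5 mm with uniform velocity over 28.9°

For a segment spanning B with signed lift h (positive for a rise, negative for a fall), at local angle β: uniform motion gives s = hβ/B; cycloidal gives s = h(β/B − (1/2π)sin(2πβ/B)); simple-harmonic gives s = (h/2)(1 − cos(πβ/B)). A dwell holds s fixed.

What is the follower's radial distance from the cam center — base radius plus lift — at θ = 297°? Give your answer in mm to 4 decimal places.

seg 1 [0°–64.6°] dwell: s stays 0.0000
seg 2 [64.6°–331.1°] cycloidal, h=11: θ=297° here. β=232.4, B=266.5. 11·(0.8720 − sin(2π·0.8720)/(2π)) = 10.8532 → s = 10.8532
radial distance = base radius + s = 10 + 10.8532 = 20.8532

20.8532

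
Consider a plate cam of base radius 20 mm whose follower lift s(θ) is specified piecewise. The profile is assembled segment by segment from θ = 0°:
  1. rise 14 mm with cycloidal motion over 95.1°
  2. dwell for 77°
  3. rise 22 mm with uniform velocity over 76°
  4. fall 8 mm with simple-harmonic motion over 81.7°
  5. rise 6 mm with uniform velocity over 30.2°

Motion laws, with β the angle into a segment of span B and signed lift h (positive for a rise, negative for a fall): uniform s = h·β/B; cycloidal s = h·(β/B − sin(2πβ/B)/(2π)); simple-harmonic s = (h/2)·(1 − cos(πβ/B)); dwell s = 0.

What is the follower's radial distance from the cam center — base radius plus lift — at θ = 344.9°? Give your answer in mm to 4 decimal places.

seg 1 [0°–95.1°] cycloidal, h=14: full span → s += 14 → s = 14.0000
seg 2 [95.1°–172.1°] dwell: s stays 14.0000
seg 3 [172.1°–248.1°] uniform, h=22: full span → s += 22 → s = 36.0000
seg 4 [248.1°–329.8°] simple-harmonic, h=-8: full span → s += -8 → s = 28.0000
seg 5 [329.8°–360°] uniform, h=6: θ=344.9° here. β=15.1, B=30.2. 6·15.1/30.2 = 3.0000 → s = 31.0000
radial distance = base radius + s = 20 + 31.0000 = 51.0000

51.0000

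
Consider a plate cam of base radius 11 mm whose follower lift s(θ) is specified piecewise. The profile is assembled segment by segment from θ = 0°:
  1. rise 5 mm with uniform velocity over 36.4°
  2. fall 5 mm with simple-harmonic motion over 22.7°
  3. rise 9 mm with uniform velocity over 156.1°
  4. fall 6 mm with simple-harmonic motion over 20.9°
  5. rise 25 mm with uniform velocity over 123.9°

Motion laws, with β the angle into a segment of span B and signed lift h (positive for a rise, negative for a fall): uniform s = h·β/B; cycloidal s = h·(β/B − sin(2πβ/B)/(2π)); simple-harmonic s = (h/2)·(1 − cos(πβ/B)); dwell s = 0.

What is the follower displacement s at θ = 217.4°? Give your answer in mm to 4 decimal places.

seg 1 [0°–36.4°] uniform, h=5: full span → s += 5 → s = 5.0000
seg 2 [36.4°–59.1°] simple-harmonic, h=-5: full span → s += -5 → s = 0.0000
seg 3 [59.1°–215.2°] uniform, h=9: full span → s += 9 → s = 9.0000
seg 4 [215.2°–236.1°] simple-harmonic, h=-6: θ=217.4° here. β=2.2, B=20.9. -6/2·(1 − cos(π·0.1053)) = -0.1625 → s = 8.8375

8.8375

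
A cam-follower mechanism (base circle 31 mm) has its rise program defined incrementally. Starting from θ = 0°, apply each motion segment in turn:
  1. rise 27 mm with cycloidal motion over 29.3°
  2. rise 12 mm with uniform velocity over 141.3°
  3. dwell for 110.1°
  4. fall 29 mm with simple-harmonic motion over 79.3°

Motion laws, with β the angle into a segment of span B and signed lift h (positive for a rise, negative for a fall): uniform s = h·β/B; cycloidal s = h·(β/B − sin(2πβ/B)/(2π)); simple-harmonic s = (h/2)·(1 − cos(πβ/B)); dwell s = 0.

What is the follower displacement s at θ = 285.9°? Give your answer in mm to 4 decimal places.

seg 1 [0°–29.3°] cycloidal, h=27: full span → s += 27 → s = 27.0000
seg 2 [29.3°–170.6°] uniform, h=12: full span → s += 12 → s = 39.0000
seg 3 [170.6°–280.7°] dwell: s stays 39.0000
seg 4 [280.7°–360°] simple-harmonic, h=-29: θ=285.9° here. β=5.2, B=79.3. -29/2·(1 − cos(π·0.0656)) = -0.3066 → s = 38.6934

38.6934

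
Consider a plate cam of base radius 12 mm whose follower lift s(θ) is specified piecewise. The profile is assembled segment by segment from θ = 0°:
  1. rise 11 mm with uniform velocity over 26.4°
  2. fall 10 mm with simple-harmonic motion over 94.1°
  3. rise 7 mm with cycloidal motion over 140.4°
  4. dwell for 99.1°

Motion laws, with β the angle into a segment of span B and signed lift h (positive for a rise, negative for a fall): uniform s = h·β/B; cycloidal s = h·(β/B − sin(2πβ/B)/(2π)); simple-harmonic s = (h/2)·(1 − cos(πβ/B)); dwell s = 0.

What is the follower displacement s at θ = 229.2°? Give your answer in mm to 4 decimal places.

seg 1 [0°–26.4°] uniform, h=11: full span → s += 11 → s = 11.0000
seg 2 [26.4°–120.5°] simple-harmonic, h=-10: full span → s += -10 → s = 1.0000
seg 3 [120.5°–260.9°] cycloidal, h=7: θ=229.2° here. β=108.7, B=140.4. 7·(0.7742 − sin(2π·0.7742)/(2π)) = 6.5207 → s = 7.5207

7.5207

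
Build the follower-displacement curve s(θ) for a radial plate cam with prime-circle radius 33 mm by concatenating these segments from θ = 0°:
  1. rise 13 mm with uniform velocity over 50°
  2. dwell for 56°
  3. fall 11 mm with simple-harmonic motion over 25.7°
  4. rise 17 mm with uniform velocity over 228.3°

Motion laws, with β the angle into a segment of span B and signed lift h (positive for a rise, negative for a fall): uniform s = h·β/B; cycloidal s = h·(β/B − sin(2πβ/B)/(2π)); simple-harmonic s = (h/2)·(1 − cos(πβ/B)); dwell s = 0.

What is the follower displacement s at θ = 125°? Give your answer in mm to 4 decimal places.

seg 1 [0°–50°] uniform, h=13: full span → s += 13 → s = 13.0000
seg 2 [50°–106°] dwell: s stays 13.0000
seg 3 [106°–131.7°] simple-harmonic, h=-11: θ=125° here. β=19, B=25.7. -11/2·(1 − cos(π·0.7393)) = -9.2562 → s = 3.7438

3.7438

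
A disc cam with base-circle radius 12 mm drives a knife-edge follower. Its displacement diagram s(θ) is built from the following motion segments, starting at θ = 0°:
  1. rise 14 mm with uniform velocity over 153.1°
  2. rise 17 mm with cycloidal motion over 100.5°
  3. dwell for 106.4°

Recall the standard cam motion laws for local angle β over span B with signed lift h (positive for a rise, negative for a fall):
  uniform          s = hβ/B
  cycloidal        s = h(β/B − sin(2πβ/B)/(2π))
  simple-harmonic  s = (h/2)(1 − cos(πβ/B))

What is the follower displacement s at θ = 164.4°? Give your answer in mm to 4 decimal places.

seg 1 [0°–153.1°] uniform, h=14: full span → s += 14 → s = 14.0000
seg 2 [153.1°–253.6°] cycloidal, h=17: θ=164.4° here. β=11.3, B=100.5. 17·(0.1124 − sin(2π·0.1124)/(2π)) = 0.1551 → s = 14.1551

14.1551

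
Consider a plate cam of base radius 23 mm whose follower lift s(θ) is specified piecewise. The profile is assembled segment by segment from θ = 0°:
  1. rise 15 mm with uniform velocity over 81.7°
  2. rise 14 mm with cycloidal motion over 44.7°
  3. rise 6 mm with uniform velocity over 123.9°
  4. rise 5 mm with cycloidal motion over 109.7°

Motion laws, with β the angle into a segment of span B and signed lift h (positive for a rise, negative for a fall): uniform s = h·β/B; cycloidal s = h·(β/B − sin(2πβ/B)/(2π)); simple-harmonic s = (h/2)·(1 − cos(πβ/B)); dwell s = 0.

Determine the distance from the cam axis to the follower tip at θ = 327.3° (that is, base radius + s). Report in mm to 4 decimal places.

seg 1 [0°–81.7°] uniform, h=15: full span → s += 15 → s = 15.0000
seg 2 [81.7°–126.4°] cycloidal, h=14: full span → s += 14 → s = 29.0000
seg 3 [126.4°–250.3°] uniform, h=6: full span → s += 6 → s = 35.0000
seg 4 [250.3°–360°] cycloidal, h=5: θ=327.3° here. β=77, B=109.7. 5·(0.7019 − sin(2π·0.7019)/(2π)) = 4.2693 → s = 39.2693
radial distance = base radius + s = 23 + 39.2693 = 62.2693

62.2693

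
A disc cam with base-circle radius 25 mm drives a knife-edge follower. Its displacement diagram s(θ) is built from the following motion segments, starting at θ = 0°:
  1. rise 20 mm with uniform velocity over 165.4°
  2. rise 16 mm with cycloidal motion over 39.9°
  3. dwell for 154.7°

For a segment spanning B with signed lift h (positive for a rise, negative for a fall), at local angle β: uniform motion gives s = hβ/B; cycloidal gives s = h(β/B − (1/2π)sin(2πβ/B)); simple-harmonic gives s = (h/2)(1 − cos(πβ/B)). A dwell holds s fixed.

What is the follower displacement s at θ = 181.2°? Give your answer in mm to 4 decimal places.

seg 1 [0°–165.4°] uniform, h=20: full span → s += 20 → s = 20.0000
seg 2 [165.4°–205.3°] cycloidal, h=16: θ=181.2° here. β=15.8, B=39.9. 16·(0.3960 − sin(2π·0.3960)/(2π)) = 4.7876 → s = 24.7876

24.7876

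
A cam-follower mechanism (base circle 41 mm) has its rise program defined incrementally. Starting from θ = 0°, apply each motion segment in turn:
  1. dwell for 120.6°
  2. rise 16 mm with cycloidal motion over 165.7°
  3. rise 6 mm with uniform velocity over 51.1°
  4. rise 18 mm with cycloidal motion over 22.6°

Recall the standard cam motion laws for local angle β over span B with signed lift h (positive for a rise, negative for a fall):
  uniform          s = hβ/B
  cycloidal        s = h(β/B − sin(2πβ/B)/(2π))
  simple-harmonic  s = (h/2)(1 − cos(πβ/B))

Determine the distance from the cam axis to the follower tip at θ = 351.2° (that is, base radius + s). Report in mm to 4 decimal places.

seg 1 [0°–120.6°] dwell: s stays 0.0000
seg 2 [120.6°–286.3°] cycloidal, h=16: full span → s += 16 → s = 16.0000
seg 3 [286.3°–337.4°] uniform, h=6: full span → s += 6 → s = 22.0000
seg 4 [337.4°–360°] cycloidal, h=18: θ=351.2° here. β=13.8, B=22.6. 18·(0.6106 − sin(2π·0.6106)/(2π)) = 12.8258 → s = 34.8258
radial distance = base radius + s = 41 + 34.8258 = 75.8258

75.8258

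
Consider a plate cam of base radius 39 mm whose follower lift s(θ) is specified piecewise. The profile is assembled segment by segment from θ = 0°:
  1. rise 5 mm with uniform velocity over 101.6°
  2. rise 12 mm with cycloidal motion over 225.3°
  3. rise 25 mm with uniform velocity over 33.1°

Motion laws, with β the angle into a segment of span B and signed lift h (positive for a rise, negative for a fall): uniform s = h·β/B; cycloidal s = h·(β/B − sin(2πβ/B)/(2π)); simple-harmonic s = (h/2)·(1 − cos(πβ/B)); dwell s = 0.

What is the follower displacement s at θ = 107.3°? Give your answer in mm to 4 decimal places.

seg 1 [0°–101.6°] uniform, h=5: full span → s += 5 → s = 5.0000
seg 2 [101.6°–326.9°] cycloidal, h=12: θ=107.3° here. β=5.7, B=225.3. 12·(0.0253 − sin(2π·0.0253)/(2π)) = 0.0013 → s = 5.0013

5.0013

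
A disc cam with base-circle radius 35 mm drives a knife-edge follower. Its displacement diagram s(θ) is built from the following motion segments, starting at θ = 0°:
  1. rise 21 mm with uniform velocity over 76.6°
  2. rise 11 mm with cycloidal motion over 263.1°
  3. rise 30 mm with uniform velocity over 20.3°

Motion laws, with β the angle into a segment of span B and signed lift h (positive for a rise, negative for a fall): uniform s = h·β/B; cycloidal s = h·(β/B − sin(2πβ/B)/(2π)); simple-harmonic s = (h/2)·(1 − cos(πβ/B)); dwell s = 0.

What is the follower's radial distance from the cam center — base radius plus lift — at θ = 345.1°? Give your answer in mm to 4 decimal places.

seg 1 [0°–76.6°] uniform, h=21: full span → s += 21 → s = 21.0000
seg 2 [76.6°–339.7°] cycloidal, h=11: full span → s += 11 → s = 32.0000
seg 3 [339.7°–360°] uniform, h=30: θ=345.1° here. β=5.4, B=20.3. 30·5.4/20.3 = 7.9803 → s = 39.9803
radial distance = base radius + s = 35 + 39.9803 = 74.9803

74.9803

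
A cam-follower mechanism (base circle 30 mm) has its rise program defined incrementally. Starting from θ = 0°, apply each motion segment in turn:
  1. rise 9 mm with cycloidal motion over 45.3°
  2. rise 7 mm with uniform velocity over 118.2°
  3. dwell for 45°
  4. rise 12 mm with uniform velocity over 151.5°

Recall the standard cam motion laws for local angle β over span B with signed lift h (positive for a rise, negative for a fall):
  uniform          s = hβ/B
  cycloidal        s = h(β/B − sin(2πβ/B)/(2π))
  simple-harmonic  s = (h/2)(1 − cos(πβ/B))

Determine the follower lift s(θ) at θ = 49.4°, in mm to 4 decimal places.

seg 1 [0°–45.3°] cycloidal, h=9: full span → s += 9 → s = 9.0000
seg 2 [45.3°–163.5°] uniform, h=7: θ=49.4° here. β=4.1, B=118.2. 7·4.1/118.2 = 0.2428 → s = 9.2428

9.2428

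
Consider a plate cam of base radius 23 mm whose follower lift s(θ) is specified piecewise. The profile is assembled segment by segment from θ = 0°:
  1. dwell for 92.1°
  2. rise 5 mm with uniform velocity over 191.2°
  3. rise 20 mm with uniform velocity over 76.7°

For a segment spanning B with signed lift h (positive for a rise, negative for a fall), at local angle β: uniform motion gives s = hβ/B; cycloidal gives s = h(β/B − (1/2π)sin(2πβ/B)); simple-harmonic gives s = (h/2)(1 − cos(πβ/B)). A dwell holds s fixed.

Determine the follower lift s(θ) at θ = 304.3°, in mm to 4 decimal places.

seg 1 [0°–92.1°] dwell: s stays 0.0000
seg 2 [92.1°–283.3°] uniform, h=5: full span → s += 5 → s = 5.0000
seg 3 [283.3°–360°] uniform, h=20: θ=304.3° here. β=21, B=76.7. 20·21/76.7 = 5.4759 → s = 10.4759

10.4759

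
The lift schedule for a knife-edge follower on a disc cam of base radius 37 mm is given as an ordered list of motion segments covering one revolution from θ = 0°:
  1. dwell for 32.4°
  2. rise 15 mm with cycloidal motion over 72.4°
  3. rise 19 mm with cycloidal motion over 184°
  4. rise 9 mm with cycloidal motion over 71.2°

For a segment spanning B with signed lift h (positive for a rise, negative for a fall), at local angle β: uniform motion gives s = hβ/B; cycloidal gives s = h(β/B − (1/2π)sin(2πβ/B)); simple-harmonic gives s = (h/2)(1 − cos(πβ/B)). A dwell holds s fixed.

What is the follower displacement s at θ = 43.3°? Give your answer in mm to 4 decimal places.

seg 1 [0°–32.4°] dwell: s stays 0.0000
seg 2 [32.4°–104.8°] cycloidal, h=15: θ=43.3° here. β=10.9, B=72.4. 15·(0.1506 − sin(2π·0.1506)/(2π)) = 0.3220 → s = 0.3220

0.3220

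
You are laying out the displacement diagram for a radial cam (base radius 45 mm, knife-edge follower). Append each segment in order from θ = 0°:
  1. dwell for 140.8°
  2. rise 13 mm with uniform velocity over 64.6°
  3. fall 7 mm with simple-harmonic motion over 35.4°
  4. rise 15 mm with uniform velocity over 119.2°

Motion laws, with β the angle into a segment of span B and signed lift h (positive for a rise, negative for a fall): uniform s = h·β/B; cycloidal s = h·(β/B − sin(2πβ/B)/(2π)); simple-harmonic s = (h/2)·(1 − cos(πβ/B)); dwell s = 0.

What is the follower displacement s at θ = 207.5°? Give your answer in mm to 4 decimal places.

seg 1 [0°–140.8°] dwell: s stays 0.0000
seg 2 [140.8°–205.4°] uniform, h=13: full span → s += 13 → s = 13.0000
seg 3 [205.4°–240.8°] simple-harmonic, h=-7: θ=207.5° here. β=2.1, B=35.4. -7/2·(1 − cos(π·0.0593)) = -0.0606 → s = 12.9394

12.9394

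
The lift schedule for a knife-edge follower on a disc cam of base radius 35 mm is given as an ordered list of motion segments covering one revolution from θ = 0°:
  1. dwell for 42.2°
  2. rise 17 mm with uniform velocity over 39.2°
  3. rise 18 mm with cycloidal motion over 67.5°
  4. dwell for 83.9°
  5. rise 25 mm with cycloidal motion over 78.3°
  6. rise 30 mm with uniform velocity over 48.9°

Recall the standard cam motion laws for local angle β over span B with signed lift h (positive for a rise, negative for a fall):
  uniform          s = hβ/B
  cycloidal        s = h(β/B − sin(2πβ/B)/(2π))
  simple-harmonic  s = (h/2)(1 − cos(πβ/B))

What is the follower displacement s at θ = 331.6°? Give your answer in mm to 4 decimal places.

seg 1 [0°–42.2°] dwell: s stays 0.0000
seg 2 [42.2°–81.4°] uniform, h=17: full span → s += 17 → s = 17.0000
seg 3 [81.4°–148.9°] cycloidal, h=18: full span → s += 18 → s = 35.0000
seg 4 [148.9°–232.8°] dwell: s stays 35.0000
seg 5 [232.8°–311.1°] cycloidal, h=25: full span → s += 25 → s = 60.0000
seg 6 [311.1°–360°] uniform, h=30: θ=331.6° here. β=20.5, B=48.9. 30·20.5/48.9 = 12.5767 → s = 72.5767

72.5767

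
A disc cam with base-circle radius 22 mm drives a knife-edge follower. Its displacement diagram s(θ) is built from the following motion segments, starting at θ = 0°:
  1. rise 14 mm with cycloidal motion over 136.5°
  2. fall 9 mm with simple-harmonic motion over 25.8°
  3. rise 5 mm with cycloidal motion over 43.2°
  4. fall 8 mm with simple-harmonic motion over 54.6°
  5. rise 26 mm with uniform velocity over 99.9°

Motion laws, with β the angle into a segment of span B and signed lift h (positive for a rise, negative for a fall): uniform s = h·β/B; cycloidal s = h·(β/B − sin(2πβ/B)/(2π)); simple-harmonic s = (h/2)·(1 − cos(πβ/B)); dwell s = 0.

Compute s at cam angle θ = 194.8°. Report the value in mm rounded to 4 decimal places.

seg 1 [0°–136.5°] cycloidal, h=14: full span → s += 14 → s = 14.0000
seg 2 [136.5°–162.3°] simple-harmonic, h=-9: full span → s += -9 → s = 5.0000
seg 3 [162.3°–205.5°] cycloidal, h=5: θ=194.8° here. β=32.5, B=43.2. 5·(0.7523 − sin(2π·0.7523)/(2π)) = 4.5573 → s = 9.5573

9.5573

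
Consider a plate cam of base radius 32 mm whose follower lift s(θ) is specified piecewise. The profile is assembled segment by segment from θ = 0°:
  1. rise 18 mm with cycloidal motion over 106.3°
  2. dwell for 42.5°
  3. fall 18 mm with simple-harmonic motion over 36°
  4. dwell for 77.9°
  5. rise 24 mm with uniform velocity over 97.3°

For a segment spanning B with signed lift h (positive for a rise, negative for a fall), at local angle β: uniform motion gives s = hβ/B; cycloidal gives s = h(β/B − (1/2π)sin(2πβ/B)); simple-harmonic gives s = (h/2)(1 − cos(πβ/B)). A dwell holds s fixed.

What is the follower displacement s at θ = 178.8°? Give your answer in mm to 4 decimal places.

seg 1 [0°–106.3°] cycloidal, h=18: full span → s += 18 → s = 18.0000
seg 2 [106.3°–148.8°] dwell: s stays 18.0000
seg 3 [148.8°–184.8°] simple-harmonic, h=-18: θ=178.8° here. β=30, B=36. -18/2·(1 − cos(π·0.8333)) = -16.7942 → s = 1.2058

1.2058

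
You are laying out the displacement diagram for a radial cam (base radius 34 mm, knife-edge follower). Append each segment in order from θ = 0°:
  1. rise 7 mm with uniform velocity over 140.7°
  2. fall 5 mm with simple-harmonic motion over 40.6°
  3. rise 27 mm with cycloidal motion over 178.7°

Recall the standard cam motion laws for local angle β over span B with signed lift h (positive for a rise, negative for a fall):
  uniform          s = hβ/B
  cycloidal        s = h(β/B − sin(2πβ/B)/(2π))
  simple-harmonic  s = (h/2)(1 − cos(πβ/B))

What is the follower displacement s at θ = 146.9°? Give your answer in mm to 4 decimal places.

seg 1 [0°–140.7°] uniform, h=7: full span → s += 7 → s = 7.0000
seg 2 [140.7°–181.3°] simple-harmonic, h=-5: θ=146.9° here. β=6.2, B=40.6. -5/2·(1 − cos(π·0.1527)) = -0.2822 → s = 6.7178

6.7178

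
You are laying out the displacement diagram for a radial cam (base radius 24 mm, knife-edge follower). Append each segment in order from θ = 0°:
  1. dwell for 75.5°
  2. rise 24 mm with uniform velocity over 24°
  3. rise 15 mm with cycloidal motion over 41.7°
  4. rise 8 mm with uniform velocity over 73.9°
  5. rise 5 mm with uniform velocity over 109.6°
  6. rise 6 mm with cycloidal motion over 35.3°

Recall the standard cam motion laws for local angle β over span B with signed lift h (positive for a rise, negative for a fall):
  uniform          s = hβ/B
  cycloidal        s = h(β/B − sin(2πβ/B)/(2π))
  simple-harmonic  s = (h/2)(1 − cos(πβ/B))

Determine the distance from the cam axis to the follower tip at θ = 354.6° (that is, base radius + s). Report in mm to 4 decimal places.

seg 1 [0°–75.5°] dwell: s stays 0.0000
seg 2 [75.5°–99.5°] uniform, h=24: full span → s += 24 → s = 24.0000
seg 3 [99.5°–141.2°] cycloidal, h=15: full span → s += 15 → s = 39.0000
seg 4 [141.2°–215.1°] uniform, h=8: full span → s += 8 → s = 47.0000
seg 5 [215.1°–324.7°] uniform, h=5: full span → s += 5 → s = 52.0000
seg 6 [324.7°–360°] cycloidal, h=6: θ=354.6° here. β=29.9, B=35.3. 6·(0.8470 − sin(2π·0.8470)/(2π)) = 5.8651 → s = 57.8651
radial distance = base radius + s = 24 + 57.8651 = 81.8651

81.8651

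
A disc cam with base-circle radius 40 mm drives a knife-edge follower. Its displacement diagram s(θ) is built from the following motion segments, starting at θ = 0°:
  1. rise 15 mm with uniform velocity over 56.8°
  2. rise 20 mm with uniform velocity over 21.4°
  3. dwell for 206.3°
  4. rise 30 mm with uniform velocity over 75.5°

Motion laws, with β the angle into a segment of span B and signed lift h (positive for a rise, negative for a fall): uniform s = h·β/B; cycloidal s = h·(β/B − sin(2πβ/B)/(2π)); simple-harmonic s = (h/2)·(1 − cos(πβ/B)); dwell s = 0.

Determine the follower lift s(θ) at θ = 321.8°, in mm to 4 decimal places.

seg 1 [0°–56.8°] uniform, h=15: full span → s += 15 → s = 15.0000
seg 2 [56.8°–78.2°] uniform, h=20: full span → s += 20 → s = 35.0000
seg 3 [78.2°–284.5°] dwell: s stays 35.0000
seg 4 [284.5°–360°] uniform, h=30: θ=321.8° here. β=37.3, B=75.5. 30·37.3/75.5 = 14.8212 → s = 49.8212

49.8212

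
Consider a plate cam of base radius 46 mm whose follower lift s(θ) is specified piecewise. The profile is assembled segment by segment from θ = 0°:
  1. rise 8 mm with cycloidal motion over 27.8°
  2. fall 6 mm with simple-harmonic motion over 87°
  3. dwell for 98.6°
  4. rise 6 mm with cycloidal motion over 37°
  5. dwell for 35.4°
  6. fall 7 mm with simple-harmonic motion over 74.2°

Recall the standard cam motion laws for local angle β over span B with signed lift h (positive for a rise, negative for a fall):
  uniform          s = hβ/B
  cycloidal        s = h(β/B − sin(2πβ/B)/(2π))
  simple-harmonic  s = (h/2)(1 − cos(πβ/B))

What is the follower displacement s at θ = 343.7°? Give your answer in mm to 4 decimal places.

seg 1 [0°–27.8°] cycloidal, h=8: full span → s += 8 → s = 8.0000
seg 2 [27.8°–114.8°] simple-harmonic, h=-6: full span → s += -6 → s = 2.0000
seg 3 [114.8°–213.4°] dwell: s stays 2.0000
seg 4 [213.4°–250.4°] cycloidal, h=6: full span → s += 6 → s = 8.0000
seg 5 [250.4°–285.8°] dwell: s stays 8.0000
seg 6 [285.8°–360°] simple-harmonic, h=-7: θ=343.7° here. β=57.9, B=74.2. -7/2·(1 − cos(π·0.7803)) = -6.1991 → s = 1.8009

1.8009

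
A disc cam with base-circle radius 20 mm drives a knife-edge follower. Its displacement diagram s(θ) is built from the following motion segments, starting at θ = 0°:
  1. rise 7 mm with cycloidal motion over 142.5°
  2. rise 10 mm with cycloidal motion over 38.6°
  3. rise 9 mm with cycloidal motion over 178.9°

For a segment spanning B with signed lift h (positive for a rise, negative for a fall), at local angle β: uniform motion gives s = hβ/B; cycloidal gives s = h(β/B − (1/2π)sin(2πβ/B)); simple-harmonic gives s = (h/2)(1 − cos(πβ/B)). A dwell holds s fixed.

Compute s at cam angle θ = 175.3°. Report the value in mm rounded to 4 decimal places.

seg 1 [0°–142.5°] cycloidal, h=7: full span → s += 7 → s = 7.0000
seg 2 [142.5°–181.1°] cycloidal, h=10: θ=175.3° here. β=32.8, B=38.6. 10·(0.8497 − sin(2π·0.8497)/(2π)) = 9.7865 → s = 16.7865

16.7865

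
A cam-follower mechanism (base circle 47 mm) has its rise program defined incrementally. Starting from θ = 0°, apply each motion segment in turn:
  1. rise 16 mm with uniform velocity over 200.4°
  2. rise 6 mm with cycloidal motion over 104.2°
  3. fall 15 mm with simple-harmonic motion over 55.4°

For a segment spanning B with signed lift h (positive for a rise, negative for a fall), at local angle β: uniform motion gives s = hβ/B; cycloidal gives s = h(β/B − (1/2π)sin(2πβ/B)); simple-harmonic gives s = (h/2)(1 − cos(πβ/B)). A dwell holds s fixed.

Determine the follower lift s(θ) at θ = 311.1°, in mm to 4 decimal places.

seg 1 [0°–200.4°] uniform, h=16: full span → s += 16 → s = 16.0000
seg 2 [200.4°–304.6°] cycloidal, h=6: full span → s += 6 → s = 22.0000
seg 3 [304.6°–360°] simple-harmonic, h=-15: θ=311.1° here. β=6.5, B=55.4. -15/2·(1 − cos(π·0.1173)) = -0.5038 → s = 21.4962

21.4962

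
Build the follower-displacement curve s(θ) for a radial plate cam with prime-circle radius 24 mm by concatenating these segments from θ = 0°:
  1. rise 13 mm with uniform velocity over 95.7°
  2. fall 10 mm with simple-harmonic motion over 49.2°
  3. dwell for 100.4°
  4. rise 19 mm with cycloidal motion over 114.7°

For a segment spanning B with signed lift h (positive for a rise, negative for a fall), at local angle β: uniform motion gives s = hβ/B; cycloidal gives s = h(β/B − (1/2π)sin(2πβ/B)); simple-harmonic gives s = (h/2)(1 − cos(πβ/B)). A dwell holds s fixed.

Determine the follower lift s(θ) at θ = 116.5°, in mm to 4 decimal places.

seg 1 [0°–95.7°] uniform, h=13: full span → s += 13 → s = 13.0000
seg 2 [95.7°–144.9°] simple-harmonic, h=-10: θ=116.5° here. β=20.8, B=49.2. -10/2·(1 − cos(π·0.4228)) = -3.7987 → s = 9.2013

9.2013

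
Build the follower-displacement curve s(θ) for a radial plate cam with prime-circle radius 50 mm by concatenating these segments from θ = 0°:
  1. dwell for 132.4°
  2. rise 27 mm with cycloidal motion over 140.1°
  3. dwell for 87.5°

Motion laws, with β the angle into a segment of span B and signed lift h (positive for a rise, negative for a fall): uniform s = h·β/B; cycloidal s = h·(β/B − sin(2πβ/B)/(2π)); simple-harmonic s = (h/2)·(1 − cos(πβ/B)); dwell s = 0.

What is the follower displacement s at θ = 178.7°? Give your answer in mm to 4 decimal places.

seg 1 [0°–132.4°] dwell: s stays 0.0000
seg 2 [132.4°–272.5°] cycloidal, h=27: θ=178.7° here. β=46.3, B=140.1. 27·(0.3305 − sin(2π·0.3305)/(2π)) = 5.1635 → s = 5.1635

5.1635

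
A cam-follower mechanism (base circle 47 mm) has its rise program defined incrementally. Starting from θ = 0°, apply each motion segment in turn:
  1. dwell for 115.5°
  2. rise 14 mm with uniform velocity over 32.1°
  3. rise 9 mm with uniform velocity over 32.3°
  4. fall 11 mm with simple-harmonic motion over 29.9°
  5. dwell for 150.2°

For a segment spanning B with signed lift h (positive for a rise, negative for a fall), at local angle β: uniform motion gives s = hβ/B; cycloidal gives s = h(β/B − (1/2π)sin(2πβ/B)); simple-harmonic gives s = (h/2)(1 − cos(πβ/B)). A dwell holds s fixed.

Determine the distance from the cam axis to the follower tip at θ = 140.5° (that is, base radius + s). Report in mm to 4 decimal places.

seg 1 [0°–115.5°] dwell: s stays 0.0000
seg 2 [115.5°–147.6°] uniform, h=14: θ=140.5° here. β=25, B=32.1. 14·25/32.1 = 10.9034 → s = 10.9034
radial distance = base radius + s = 47 + 10.9034 = 57.9034

57.9034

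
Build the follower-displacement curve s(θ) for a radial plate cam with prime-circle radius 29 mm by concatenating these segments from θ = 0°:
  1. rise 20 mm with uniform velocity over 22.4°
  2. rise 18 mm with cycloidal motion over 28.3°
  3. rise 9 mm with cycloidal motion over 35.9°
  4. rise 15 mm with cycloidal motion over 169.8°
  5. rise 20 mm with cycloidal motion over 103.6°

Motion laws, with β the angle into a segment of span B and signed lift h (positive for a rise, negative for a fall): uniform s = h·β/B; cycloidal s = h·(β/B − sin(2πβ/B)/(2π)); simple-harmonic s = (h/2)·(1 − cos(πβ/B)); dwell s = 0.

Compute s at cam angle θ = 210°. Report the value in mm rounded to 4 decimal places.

seg 1 [0°–22.4°] uniform, h=20: full span → s += 20 → s = 20.0000
seg 2 [22.4°–50.7°] cycloidal, h=18: full span → s += 18 → s = 38.0000
seg 3 [50.7°–86.6°] cycloidal, h=9: full span → s += 9 → s = 47.0000
seg 4 [86.6°–256.4°] cycloidal, h=15: θ=210° here. β=123.4, B=169.8. 15·(0.7267 − sin(2π·0.7267)/(2π)) = 13.2629 → s = 60.2629

60.2629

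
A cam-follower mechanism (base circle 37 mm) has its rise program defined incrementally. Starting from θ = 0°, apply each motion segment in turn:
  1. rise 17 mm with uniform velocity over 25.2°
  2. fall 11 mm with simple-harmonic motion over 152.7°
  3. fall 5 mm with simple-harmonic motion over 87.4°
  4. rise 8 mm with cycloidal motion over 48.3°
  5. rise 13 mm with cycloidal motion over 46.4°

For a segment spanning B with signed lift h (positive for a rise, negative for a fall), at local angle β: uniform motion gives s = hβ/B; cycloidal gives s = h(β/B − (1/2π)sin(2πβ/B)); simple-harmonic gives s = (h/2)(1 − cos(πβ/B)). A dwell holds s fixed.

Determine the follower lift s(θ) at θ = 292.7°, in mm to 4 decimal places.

seg 1 [0°–25.2°] uniform, h=17: full span → s += 17 → s = 17.0000
seg 2 [25.2°–177.9°] simple-harmonic, h=-11: full span → s += -11 → s = 6.0000
seg 3 [177.9°–265.3°] simple-harmonic, h=-5: full span → s += -5 → s = 1.0000
seg 4 [265.3°–313.6°] cycloidal, h=8: θ=292.7° here. β=27.4, B=48.3. 8·(0.5673 − sin(2π·0.5673)/(2π)) = 5.0607 → s = 6.0607

6.0607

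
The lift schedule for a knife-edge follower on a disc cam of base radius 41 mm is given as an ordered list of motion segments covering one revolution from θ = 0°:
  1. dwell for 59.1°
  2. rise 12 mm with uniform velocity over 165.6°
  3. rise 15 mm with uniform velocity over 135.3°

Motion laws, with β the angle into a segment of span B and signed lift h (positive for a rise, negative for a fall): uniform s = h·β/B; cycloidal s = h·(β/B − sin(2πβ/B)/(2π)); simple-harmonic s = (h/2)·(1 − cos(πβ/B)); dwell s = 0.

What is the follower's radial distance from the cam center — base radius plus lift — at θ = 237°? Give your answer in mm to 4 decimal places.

seg 1 [0°–59.1°] dwell: s stays 0.0000
seg 2 [59.1°–224.7°] uniform, h=12: full span → s += 12 → s = 12.0000
seg 3 [224.7°–360°] uniform, h=15: θ=237° here. β=12.3, B=135.3. 15·12.3/135.3 = 1.3636 → s = 13.3636
radial distance = base radius + s = 41 + 13.3636 = 54.3636

54.3636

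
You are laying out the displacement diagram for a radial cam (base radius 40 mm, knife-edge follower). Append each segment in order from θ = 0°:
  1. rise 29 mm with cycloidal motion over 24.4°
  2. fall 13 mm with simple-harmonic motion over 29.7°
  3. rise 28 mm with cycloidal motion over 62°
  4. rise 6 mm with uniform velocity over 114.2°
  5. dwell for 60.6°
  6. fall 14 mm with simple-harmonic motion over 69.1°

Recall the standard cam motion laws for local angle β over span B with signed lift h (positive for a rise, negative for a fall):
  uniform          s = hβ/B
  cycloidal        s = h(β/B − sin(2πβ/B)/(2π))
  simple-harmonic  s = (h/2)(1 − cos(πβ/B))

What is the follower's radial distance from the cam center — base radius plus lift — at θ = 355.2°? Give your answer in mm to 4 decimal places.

seg 1 [0°–24.4°] cycloidal, h=29: full span → s += 29 → s = 29.0000
seg 2 [24.4°–54.1°] simple-harmonic, h=-13: full span → s += -13 → s = 16.0000
seg 3 [54.1°–116.1°] cycloidal, h=28: full span → s += 28 → s = 44.0000
seg 4 [116.1°–230.3°] uniform, h=6: full span → s += 6 → s = 50.0000
seg 5 [230.3°–290.9°] dwell: s stays 50.0000
seg 6 [290.9°–360°] simple-harmonic, h=-14: θ=355.2° here. β=64.3, B=69.1. -14/2·(1 − cos(π·0.9305)) = -13.8340 → s = 36.1660
radial distance = base radius + s = 40 + 36.1660 = 76.1660

76.1660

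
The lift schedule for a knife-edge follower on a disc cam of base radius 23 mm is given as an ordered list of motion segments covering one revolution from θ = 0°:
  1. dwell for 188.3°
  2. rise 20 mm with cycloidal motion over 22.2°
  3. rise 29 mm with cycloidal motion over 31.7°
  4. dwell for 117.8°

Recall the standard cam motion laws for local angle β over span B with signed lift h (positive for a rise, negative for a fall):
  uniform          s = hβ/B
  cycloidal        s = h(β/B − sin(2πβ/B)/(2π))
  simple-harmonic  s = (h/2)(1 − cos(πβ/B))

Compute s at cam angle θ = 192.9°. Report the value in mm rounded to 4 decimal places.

seg 1 [0°–188.3°] dwell: s stays 0.0000
seg 2 [188.3°–210.5°] cycloidal, h=20: θ=192.9° here. β=4.6, B=22.2. 20·(0.2072 − sin(2π·0.2072)/(2π)) = 1.0754 → s = 1.0754

1.0754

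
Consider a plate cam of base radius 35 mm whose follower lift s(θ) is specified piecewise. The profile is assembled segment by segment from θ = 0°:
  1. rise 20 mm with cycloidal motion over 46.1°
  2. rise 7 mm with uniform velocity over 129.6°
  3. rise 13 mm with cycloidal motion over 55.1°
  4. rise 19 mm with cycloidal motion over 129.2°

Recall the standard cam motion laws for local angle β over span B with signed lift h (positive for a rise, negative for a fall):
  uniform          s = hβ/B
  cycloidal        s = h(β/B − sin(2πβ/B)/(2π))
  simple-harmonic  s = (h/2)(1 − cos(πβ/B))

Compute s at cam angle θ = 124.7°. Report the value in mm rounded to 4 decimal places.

seg 1 [0°–46.1°] cycloidal, h=20: full span → s += 20 → s = 20.0000
seg 2 [46.1°–175.7°] uniform, h=7: θ=124.7° here. β=78.6, B=129.6. 7·78.6/129.6 = 4.2454 → s = 24.2454

24.2454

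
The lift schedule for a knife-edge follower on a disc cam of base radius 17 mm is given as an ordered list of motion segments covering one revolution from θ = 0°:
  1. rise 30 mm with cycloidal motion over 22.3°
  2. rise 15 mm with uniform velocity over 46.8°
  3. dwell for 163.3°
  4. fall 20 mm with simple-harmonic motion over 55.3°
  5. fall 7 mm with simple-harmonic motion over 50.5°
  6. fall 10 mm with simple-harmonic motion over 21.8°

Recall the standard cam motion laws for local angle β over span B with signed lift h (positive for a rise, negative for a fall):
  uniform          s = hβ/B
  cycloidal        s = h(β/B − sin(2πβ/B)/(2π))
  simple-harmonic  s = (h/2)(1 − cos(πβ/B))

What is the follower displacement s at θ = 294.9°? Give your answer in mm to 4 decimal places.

seg 1 [0°–22.3°] cycloidal, h=30: full span → s += 30 → s = 30.0000
seg 2 [22.3°–69.1°] uniform, h=15: full span → s += 15 → s = 45.0000
seg 3 [69.1°–232.4°] dwell: s stays 45.0000
seg 4 [232.4°–287.7°] simple-harmonic, h=-20: full span → s += -20 → s = 25.0000
seg 5 [287.7°–338.2°] simple-harmonic, h=-7: θ=294.9° here. β=7.2, B=50.5. -7/2·(1 − cos(π·0.1426)) = -0.3453 → s = 24.6547

24.6547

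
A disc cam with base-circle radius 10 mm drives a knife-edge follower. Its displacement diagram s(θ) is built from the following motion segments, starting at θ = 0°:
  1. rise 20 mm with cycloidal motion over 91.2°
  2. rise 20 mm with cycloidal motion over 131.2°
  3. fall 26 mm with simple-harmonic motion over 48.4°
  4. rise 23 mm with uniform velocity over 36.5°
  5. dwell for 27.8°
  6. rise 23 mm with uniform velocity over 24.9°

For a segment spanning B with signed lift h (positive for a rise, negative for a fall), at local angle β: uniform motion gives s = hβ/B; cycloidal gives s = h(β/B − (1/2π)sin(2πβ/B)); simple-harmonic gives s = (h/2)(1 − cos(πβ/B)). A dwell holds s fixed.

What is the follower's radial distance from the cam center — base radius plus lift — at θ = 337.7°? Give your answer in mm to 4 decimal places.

seg 1 [0°–91.2°] cycloidal, h=20: full span → s += 20 → s = 20.0000
seg 2 [91.2°–222.4°] cycloidal, h=20: full span → s += 20 → s = 40.0000
seg 3 [222.4°–270.8°] simple-harmonic, h=-26: full span → s += -26 → s = 14.0000
seg 4 [270.8°–307.3°] uniform, h=23: full span → s += 23 → s = 37.0000
seg 5 [307.3°–335.1°] dwell: s stays 37.0000
seg 6 [335.1°–360°] uniform, h=23: θ=337.7° here. β=2.6, B=24.9. 23·2.6/24.9 = 2.4016 → s = 39.4016
radial distance = base radius + s = 10 + 39.4016 = 49.4016

49.4016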